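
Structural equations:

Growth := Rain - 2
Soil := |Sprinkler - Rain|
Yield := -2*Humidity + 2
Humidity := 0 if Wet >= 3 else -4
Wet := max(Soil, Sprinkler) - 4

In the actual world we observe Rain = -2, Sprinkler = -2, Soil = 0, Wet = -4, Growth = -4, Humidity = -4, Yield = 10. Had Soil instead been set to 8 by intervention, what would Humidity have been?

0

The intervention breaks the incoming arrows to Soil: Soil := |Sprinkler - Rain| no longer applies, and Soil = 8.
Wet = max(Soil, Sprinkler) - 4  [with Soil=8, Sprinkler=-2]  = 4
Humidity = 0 if Wet >= 3 else -4  [with Wet=4]  = 0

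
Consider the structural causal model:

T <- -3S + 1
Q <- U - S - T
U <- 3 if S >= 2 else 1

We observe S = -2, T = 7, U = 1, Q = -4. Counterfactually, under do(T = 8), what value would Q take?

-5

Under do(T=8), the mechanism T <- -3S + 1 is discarded; T is fixed at 8.
U = 3 if S >= 2 else 1  [with S=-2]  = 1
Q = U - S - T  [with U=1, S=-2, T=8]  = -5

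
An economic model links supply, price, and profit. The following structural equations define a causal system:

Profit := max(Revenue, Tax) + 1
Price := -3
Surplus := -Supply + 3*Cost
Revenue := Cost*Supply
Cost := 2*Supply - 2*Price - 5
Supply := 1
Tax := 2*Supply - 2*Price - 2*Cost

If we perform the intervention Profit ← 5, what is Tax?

2

do(Profit=5) replaces the equation Profit := max(Revenue, Tax) + 1 with the constant Profit = 5.
Since Tax is not a descendant of the intervened variable, it is unaffected.
Cost = 2*Supply - 2*Price - 5  [with Supply=1, Price=-3]  = 3
Tax = 2*Supply - 2*Price - 2*Cost  [with Supply=1, Price=-3, Cost=3]  = 2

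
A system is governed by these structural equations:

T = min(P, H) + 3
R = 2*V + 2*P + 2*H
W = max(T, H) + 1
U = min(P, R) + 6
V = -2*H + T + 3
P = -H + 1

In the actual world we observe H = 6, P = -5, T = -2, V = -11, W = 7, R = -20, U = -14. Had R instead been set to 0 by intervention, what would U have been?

1

Intervening sets R = 0 and removes its equation (R = 2*V + 2*P + 2*H).
P = -H + 1  [with H=6]  = -5
U = min(P, R) + 6  [with P=-5, R=0]  = 1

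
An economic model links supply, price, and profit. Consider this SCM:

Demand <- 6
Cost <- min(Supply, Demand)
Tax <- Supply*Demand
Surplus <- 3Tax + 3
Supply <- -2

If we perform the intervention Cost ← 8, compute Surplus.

do(Cost=8) replaces the equation Cost <- min(Supply, Demand) with the constant Cost = 8.
Surplus is not downstream of the intervention, so its value is determined by the original equations.
Tax = Supply*Demand  [with Supply=-2, Demand=6]  = -12
Surplus = 3Tax + 3  [with Tax=-12]  = -33

-33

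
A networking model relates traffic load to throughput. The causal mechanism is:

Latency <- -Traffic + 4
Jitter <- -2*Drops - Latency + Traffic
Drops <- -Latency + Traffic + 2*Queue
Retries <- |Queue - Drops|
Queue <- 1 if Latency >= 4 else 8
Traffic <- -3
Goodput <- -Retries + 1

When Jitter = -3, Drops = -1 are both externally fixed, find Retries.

Setting Jitter = -3, Drops = -1 by intervention discards those variables' equations.
Latency = -Traffic + 4  [with Traffic=-3]  = 7
Queue = 1 if Latency >= 4 else 8  [with Latency=7]  = 1
Retries = |Queue - Drops|  [with Queue=1, Drops=-1]  = 2

2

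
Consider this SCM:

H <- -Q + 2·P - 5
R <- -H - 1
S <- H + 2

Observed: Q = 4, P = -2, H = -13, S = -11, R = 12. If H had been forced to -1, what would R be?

0

do(H=-1) replaces the equation H <- -Q + 2·P - 5 with the constant H = -1.
R = -H - 1  [with H=-1]  = 0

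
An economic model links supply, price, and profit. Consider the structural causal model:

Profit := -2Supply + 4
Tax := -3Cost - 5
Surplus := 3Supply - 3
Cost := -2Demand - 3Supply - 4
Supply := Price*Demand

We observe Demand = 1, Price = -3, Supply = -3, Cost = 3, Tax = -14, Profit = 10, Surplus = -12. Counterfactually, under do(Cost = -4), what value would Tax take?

7

Intervening sets Cost = -4 and removes its equation (Cost := -2Demand - 3Supply - 4).
Tax = -3Cost - 5  [with Cost=-4]  = 7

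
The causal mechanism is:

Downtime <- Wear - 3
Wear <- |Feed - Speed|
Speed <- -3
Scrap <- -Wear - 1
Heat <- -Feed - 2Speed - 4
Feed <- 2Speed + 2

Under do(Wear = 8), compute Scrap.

Intervening sets Wear = 8 and removes its equation (Wear <- |Feed - Speed|).
Scrap = -Wear - 1  [with Wear=8]  = -9

-9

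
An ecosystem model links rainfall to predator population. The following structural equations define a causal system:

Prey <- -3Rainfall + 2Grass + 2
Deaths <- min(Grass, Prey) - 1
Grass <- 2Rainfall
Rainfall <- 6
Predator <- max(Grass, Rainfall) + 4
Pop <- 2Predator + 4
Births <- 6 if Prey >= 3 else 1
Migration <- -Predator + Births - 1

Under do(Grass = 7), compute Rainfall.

Under do(Grass=7), the mechanism Grass <- 2Rainfall is discarded; Grass is fixed at 7.
Rainfall is not downstream of the intervention, so its value is determined by the original equations.

6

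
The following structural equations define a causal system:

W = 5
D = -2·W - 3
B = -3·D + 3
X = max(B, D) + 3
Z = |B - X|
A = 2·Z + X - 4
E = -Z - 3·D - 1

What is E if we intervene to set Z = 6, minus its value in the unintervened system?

Under do(Z=6), the mechanism Z = |B - X| is discarded; Z is fixed at 6.
D = -2·W - 3  [with W=5]  = -13
E = -Z - 3·D - 1  [with Z=6, D=-13]  = 32
Without intervention: D = -2·W - 3  [with W=5]  = -13; B = -3·D + 3  [with D=-13]  = 42; X = max(B, D) + 3  [with B=42, D=-13]  = 45; Z = |B - X|  [with B=42, X=45]  = 3; E = -Z - 3·D - 1  [with Z=3, D=-13]  = 35.
Change = 32 − 35 = -3.

-3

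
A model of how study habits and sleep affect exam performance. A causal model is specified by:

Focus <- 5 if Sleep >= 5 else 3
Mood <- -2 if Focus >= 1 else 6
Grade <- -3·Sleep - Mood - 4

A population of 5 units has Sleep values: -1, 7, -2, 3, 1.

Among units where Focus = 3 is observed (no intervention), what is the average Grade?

Conditioning on Focus=3 selects the 4 unit(s) with Sleep ∈ {-1, -2, 3, 1}. Their Grade values: 1, 4, -11, -5. Mean = -2.75.

-2.75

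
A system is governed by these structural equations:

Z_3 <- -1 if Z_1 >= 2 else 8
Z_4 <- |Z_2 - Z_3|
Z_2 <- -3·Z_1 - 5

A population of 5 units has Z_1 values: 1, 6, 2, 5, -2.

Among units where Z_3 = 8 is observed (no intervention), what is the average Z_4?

11.5

E[Z_4|Z_3=8] averages over only the 2 units with Z_3=8 (Z_1 = 1, -2): Z_4 = 16, 7, mean 11.5.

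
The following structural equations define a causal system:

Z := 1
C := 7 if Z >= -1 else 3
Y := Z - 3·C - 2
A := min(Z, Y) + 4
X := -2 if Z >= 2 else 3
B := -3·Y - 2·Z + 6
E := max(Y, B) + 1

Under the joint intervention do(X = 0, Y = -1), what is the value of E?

The joint intervention fixes X = 0, Y = -1, removing each variable's own equation.
B = -3·Y - 2·Z + 6  [with Y=-1, Z=1]  = 7
E = max(Y, B) + 1  [with Y=-1, B=7]  = 8

8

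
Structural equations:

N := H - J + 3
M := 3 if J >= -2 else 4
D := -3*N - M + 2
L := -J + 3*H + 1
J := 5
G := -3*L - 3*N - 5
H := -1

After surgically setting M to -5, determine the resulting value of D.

16

Under do(M=-5), the mechanism M := 3 if J >= -2 else 4 is discarded; M is fixed at -5.
N = H - J + 3  [with H=-1, J=5]  = -3
D = -3*N - M + 2  [with N=-3, M=-5]  = 16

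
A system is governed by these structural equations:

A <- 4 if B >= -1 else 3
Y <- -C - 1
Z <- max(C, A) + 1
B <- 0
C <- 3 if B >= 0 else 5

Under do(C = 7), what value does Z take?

8

do(C=7) replaces the equation C <- 3 if B >= 0 else 5 with the constant C = 7.
A = 4 if B >= -1 else 3  [with B=0]  = 4
Z = max(C, A) + 1  [with C=7, A=4]  = 8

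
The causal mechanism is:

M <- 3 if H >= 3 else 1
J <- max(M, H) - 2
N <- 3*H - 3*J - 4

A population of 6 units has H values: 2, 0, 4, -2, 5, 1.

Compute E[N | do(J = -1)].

4

The intervention sets J=-1 in all 6 units regardless of H. Recomputing N per unit gives 5, -1, 11, -7, 14, 2; average 4.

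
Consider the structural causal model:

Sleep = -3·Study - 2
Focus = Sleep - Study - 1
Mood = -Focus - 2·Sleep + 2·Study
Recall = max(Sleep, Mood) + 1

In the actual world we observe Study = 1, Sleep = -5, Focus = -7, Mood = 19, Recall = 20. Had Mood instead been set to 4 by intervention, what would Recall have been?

5

Intervening sets Mood = 4 and removes its equation (Mood = -Focus - 2·Sleep + 2·Study).
Sleep = -3·Study - 2  [with Study=1]  = -5
Recall = max(Sleep, Mood) + 1  [with Sleep=-5, Mood=4]  = 5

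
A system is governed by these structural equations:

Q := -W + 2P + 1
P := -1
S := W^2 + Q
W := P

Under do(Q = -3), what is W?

-1

Under do(Q=-3), the mechanism Q := -W + 2P + 1 is discarded; Q is fixed at -3.
Since W is not a descendant of the intervened variable, it is unaffected.
W = P  [with P=-1]  = -1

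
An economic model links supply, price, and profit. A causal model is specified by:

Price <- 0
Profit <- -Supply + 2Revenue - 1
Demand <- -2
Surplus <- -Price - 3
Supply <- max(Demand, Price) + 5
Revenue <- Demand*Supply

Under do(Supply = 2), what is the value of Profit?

do(Supply=2) replaces the equation Supply <- max(Demand, Price) + 5 with the constant Supply = 2.
Revenue = Demand*Supply  [with Demand=-2, Supply=2]  = -4
Profit = -Supply + 2Revenue - 1  [with Supply=2, Revenue=-4]  = -11

-11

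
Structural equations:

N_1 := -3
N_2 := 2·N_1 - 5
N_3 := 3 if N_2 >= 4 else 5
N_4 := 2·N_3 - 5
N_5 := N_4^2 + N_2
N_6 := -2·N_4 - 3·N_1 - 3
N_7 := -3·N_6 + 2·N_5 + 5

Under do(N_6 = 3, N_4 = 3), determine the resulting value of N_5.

-2

Setting N_6 = 3, N_4 = 3 by intervention discards those variables' equations.
N_2 = 2·N_1 - 5  [with N_1=-3]  = -11
N_5 = N_4^2 + N_2  [with N_4=3, N_2=-11]  = -2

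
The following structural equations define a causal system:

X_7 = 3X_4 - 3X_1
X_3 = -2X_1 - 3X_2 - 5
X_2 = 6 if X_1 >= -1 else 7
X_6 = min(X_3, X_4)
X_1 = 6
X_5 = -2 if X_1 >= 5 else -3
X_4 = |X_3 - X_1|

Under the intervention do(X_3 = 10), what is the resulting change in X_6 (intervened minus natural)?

The intervention breaks the incoming arrows to X_3: X_3 = -2X_1 - 3X_2 - 5 no longer applies, and X_3 = 10.
X_4 = |X_3 - X_1|  [with X_3=10, X_1=6]  = 4
X_6 = min(X_3, X_4)  [with X_3=10, X_4=4]  = 4
Without intervention: X_2 = 6 if X_1 >= -1 else 7  [with X_1=6]  = 6; X_3 = -2X_1 - 3X_2 - 5  [with X_1=6, X_2=6]  = -35; X_4 = |X_3 - X_1|  [with X_3=-35, X_1=6]  = 41; X_6 = min(X_3, X_4)  [with X_3=-35, X_4=41]  = -35.
Change = 4 − (-35) = 39.

39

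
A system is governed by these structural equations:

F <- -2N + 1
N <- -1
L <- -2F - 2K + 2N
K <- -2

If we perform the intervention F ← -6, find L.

The intervention breaks the incoming arrows to F: F <- -2N + 1 no longer applies, and F = -6.
L = -2F - 2K + 2N  [with F=-6, K=-2, N=-1]  = 14

14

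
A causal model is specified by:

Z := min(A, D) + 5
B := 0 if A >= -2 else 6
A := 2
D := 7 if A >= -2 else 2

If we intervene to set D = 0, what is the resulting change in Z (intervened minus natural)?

-2

The intervention breaks the incoming arrows to D: D := 7 if A >= -2 else 2 no longer applies, and D = 0.
Z = min(A, D) + 5  [with A=2, D=0]  = 5
Without intervention: D = 7 if A >= -2 else 2  [with A=2]  = 7; Z = min(A, D) + 5  [with A=2, D=7]  = 7.
Change = 5 − 7 = -2.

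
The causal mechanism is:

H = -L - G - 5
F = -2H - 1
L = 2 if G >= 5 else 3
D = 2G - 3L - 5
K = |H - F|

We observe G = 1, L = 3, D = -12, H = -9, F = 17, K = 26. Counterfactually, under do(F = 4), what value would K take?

13

The intervention breaks the incoming arrows to F: F = -2H - 1 no longer applies, and F = 4.
L = 2 if G >= 5 else 3  [with G=1]  = 3
H = -L - G - 5  [with L=3, G=1]  = -9
K = |H - F|  [with H=-9, F=4]  = 13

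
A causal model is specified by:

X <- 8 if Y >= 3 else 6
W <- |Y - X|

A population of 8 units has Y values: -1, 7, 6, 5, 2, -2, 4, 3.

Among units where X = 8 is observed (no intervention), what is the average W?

Conditioning on X=8 selects the 5 unit(s) with Y ∈ {7, 6, 5, 4, 3}. Their W values: 1, 2, 3, 4, 5. Mean = 3.

3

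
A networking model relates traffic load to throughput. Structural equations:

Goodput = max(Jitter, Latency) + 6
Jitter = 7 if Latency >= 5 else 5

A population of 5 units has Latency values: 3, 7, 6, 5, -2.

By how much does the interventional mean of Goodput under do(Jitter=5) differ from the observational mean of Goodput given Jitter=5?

do(Jitter=5) breaks Jitter's dependence on Latency. With Jitter=5 fixed, Goodput across the units is 11, 13, 12, 11, 11, mean 11.6.
E[Goodput|Jitter=5] averages over only the 2 units with Jitter=5 (Latency = 3, -2): Goodput = 11, 11, mean 11.
Difference = 11.6 − 11 = 0.6.

0.6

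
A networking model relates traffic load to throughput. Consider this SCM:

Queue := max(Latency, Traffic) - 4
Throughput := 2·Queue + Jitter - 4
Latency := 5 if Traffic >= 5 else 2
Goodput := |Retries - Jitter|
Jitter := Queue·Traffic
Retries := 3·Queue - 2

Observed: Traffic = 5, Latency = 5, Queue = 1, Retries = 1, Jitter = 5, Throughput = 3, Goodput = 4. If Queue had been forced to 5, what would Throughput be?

31

The intervention breaks the incoming arrows to Queue: Queue := max(Latency, Traffic) - 4 no longer applies, and Queue = 5.
Jitter = Queue·Traffic  [with Queue=5, Traffic=5]  = 25
Throughput = 2·Queue + Jitter - 4  [with Queue=5, Jitter=25]  = 31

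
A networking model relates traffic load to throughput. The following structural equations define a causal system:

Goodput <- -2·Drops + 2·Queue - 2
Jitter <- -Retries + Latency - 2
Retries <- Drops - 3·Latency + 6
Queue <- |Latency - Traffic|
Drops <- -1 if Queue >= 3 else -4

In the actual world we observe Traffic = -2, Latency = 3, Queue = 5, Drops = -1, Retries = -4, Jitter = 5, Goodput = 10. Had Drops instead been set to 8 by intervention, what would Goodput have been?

-8

The intervention breaks the incoming arrows to Drops: Drops <- -1 if Queue >= 3 else -4 no longer applies, and Drops = 8.
Queue = |Latency - Traffic|  [with Latency=3, Traffic=-2]  = 5
Goodput = -2·Drops + 2·Queue - 2  [with Drops=8, Queue=5]  = -8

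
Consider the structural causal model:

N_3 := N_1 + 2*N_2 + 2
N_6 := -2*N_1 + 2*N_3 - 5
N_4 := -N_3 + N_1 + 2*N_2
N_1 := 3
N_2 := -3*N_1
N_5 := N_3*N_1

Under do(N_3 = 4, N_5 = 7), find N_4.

The joint intervention fixes N_3 = 4, N_5 = 7, removing each variable's own equation.
N_2 = -3*N_1  [with N_1=3]  = -9
N_4 = -N_3 + N_1 + 2*N_2  [with N_3=4, N_1=3, N_2=-9]  = -19

-19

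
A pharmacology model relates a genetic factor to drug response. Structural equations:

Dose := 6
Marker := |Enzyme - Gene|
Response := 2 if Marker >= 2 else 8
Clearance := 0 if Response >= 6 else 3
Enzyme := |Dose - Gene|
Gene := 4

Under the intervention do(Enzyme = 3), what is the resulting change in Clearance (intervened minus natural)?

-3

The intervention breaks the incoming arrows to Enzyme: Enzyme := |Dose - Gene| no longer applies, and Enzyme = 3.
Marker = |Enzyme - Gene|  [with Enzyme=3, Gene=4]  = 1
Response = 2 if Marker >= 2 else 8  [with Marker=1]  = 8
Clearance = 0 if Response >= 6 else 3  [with Response=8]  = 0
Without intervention: Enzyme = |Dose - Gene|  [with Dose=6, Gene=4]  = 2; Marker = |Enzyme - Gene|  [with Enzyme=2, Gene=4]  = 2; Response = 2 if Marker >= 2 else 8  [with Marker=2]  = 2; Clearance = 0 if Response >= 6 else 3  [with Response=2]  = 3.
Change = 0 − 3 = -3.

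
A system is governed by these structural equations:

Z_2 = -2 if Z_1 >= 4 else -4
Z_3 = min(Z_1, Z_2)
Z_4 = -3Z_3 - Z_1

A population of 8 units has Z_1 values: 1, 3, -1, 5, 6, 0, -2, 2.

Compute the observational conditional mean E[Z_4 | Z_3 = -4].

Observing Z_3=-4 restricts to units where Z_3's equation naturally yields -4: Z_1 ∈ {1, 3, -1, 0, -2, 2}. In that subpopulation Z_4 = 11, 9, 13, 12, 14, 10, mean 11.5.

11.5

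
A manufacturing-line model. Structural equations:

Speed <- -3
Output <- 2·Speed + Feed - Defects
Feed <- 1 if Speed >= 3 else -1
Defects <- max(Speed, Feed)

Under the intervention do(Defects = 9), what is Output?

The intervention breaks the incoming arrows to Defects: Defects <- max(Speed, Feed) no longer applies, and Defects = 9.
Feed = 1 if Speed >= 3 else -1  [with Speed=-3]  = -1
Output = 2·Speed + Feed - Defects  [with Speed=-3, Feed=-1, Defects=9]  = -16

-16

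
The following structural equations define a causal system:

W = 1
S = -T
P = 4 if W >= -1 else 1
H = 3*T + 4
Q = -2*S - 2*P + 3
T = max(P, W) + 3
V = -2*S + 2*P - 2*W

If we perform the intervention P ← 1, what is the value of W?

Under do(P=1), the mechanism P = 4 if W >= -1 else 1 is discarded; P is fixed at 1.
W is not downstream of the intervention, so its value is determined by the original equations.

1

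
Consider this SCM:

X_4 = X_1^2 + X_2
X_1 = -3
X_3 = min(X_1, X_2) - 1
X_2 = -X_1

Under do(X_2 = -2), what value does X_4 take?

7

Under do(X_2=-2), the mechanism X_2 = -X_1 is discarded; X_2 is fixed at -2.
X_4 = X_1^2 + X_2  [with X_1=-3, X_2=-2]  = 7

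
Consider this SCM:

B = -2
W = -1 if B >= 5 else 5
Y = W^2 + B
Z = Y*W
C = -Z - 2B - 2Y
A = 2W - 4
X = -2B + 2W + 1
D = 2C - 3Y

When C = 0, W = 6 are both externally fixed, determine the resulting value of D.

-102

Under do(C = 0, W = 6), each intervened variable's structural equation is replaced by its fixed value.
Y = W^2 + B  [with W=6, B=-2]  = 34
D = 2C - 3Y  [with C=0, Y=34]  = -102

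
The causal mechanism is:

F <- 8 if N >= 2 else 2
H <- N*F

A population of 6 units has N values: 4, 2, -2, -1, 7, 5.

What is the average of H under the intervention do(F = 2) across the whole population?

Under do(F=2), F's equation is replaced by F=2 for every unit. Per-unit H: 8, 4, -4, -2, 14, 10. Mean = 5.

5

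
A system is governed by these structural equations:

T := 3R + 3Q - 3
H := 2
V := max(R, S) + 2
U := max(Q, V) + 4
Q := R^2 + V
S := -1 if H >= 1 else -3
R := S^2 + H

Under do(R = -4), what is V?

1

The intervention breaks the incoming arrows to R: R := S^2 + H no longer applies, and R = -4.
S = -1 if H >= 1 else -3  [with H=2]  = -1
V = max(R, S) + 2  [with R=-4, S=-1]  = 1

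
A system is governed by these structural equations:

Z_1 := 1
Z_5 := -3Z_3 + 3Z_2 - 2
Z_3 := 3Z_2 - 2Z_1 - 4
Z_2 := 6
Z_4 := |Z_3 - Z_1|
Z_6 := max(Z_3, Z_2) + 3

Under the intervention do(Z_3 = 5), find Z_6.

The intervention breaks the incoming arrows to Z_3: Z_3 := 3Z_2 - 2Z_1 - 4 no longer applies, and Z_3 = 5.
Z_6 = max(Z_3, Z_2) + 3  [with Z_3=5, Z_2=6]  = 9

9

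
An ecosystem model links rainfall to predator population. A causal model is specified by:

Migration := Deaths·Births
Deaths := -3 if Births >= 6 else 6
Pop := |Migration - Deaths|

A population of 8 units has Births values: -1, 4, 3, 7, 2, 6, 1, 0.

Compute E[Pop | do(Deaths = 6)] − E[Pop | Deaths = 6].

6

Every unit gets Deaths=6 under the intervention. Pop values become 12, 18, 12, 36, 6, 30, 0, 6; E[Pop|do(Deaths=6)] = 15.
Conditioning on Deaths=6 selects the 6 unit(s) with Births ∈ {-1, 4, 3, 2, 1, 0}. Their Pop values: 12, 18, 12, 6, 0, 6. Mean = 9.
Difference = 15 − 9 = 6.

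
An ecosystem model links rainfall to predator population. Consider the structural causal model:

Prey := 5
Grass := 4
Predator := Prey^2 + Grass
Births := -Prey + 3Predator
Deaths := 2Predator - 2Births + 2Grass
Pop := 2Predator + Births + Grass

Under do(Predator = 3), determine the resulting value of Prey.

5

Under do(Predator=3), the mechanism Predator := Prey^2 + Grass is discarded; Predator is fixed at 3.
Since Prey is not a descendant of the intervened variable, it is unaffected.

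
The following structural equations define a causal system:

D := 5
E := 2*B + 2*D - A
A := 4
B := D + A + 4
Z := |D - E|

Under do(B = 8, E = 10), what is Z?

5

Setting B = 8, E = 10 by intervention discards those variables' equations.
Z = |D - E|  [with D=5, E=10]  = 5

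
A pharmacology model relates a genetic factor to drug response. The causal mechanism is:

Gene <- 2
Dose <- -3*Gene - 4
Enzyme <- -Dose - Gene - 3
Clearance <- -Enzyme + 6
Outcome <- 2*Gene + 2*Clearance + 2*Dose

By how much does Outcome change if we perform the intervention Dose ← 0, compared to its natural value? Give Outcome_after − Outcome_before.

do(Dose=0) replaces the equation Dose <- -3*Gene - 4 with the constant Dose = 0.
Enzyme = -Dose - Gene - 3  [with Dose=0, Gene=2]  = -5
Clearance = -Enzyme + 6  [with Enzyme=-5]  = 11
Outcome = 2*Gene + 2*Clearance + 2*Dose  [with Gene=2, Clearance=11, Dose=0]  = 26
Without intervention: Dose = -3*Gene - 4  [with Gene=2]  = -10; Enzyme = -Dose - Gene - 3  [with Dose=-10, Gene=2]  = 5; Clearance = -Enzyme + 6  [with Enzyme=5]  = 1; Outcome = 2*Gene + 2*Clearance + 2*Dose  [with Gene=2, Clearance=1, Dose=-10]  = -14.
Change = 26 − (-14) = 40.

40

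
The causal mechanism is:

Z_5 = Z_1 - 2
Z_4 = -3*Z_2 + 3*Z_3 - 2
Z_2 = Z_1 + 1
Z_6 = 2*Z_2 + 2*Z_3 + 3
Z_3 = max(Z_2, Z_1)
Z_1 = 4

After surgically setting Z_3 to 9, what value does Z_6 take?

31

The intervention breaks the incoming arrows to Z_3: Z_3 = max(Z_2, Z_1) no longer applies, and Z_3 = 9.
Z_2 = Z_1 + 1  [with Z_1=4]  = 5
Z_6 = 2*Z_2 + 2*Z_3 + 3  [with Z_2=5, Z_3=9]  = 31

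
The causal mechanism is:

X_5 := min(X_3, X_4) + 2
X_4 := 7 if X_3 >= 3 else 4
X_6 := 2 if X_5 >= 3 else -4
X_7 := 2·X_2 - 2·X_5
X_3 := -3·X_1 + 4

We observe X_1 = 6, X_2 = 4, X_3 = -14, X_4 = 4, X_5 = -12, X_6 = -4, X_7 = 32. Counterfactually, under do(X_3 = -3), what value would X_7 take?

The intervention breaks the incoming arrows to X_3: X_3 := -3·X_1 + 4 no longer applies, and X_3 = -3.
X_4 = 7 if X_3 >= 3 else 4  [with X_3=-3]  = 4
X_5 = min(X_3, X_4) + 2  [with X_3=-3, X_4=4]  = -1
X_7 = 2·X_2 - 2·X_5  [with X_2=4, X_5=-1]  = 10

10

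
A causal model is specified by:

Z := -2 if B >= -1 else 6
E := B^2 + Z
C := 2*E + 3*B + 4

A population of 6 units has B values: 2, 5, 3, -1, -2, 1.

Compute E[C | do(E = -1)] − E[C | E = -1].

do(E=-1) breaks E's dependence on B. With E=-1 fixed, C across the units is 8, 17, 11, -1, -4, 5, mean 6.
E[C|E=-1] averages over only the 2 units with E=-1 (B = -1, 1): C = -1, 5, mean 2.
Difference = 6 − 2 = 4.

4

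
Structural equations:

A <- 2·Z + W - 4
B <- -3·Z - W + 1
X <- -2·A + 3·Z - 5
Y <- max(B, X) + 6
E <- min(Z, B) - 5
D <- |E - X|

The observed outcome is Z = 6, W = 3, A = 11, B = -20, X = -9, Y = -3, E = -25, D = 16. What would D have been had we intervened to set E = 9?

do(E=9) replaces the equation E <- min(Z, B) - 5 with the constant E = 9.
A = 2·Z + W - 4  [with Z=6, W=3]  = 11
X = -2·A + 3·Z - 5  [with A=11, Z=6]  = -9
D = |E - X|  [with E=9, X=-9]  = 18

18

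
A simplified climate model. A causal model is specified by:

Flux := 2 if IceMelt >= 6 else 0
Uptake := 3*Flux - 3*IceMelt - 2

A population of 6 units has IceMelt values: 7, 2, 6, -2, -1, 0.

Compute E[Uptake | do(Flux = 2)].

-2

The intervention sets Flux=2 in all 6 units regardless of IceMelt. Recomputing Uptake per unit gives -17, -2, -14, 10, 7, 4; average -2.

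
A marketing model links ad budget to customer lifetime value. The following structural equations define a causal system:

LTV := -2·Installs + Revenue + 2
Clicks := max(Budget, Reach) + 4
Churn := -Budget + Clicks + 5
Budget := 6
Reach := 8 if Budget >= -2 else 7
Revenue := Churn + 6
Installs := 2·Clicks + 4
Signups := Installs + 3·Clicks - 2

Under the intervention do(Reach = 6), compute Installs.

Under do(Reach=6), the mechanism Reach := 8 if Budget >= -2 else 7 is discarded; Reach is fixed at 6.
Clicks = max(Budget, Reach) + 4  [with Budget=6, Reach=6]  = 10
Installs = 2·Clicks + 4  [with Clicks=10]  = 24

24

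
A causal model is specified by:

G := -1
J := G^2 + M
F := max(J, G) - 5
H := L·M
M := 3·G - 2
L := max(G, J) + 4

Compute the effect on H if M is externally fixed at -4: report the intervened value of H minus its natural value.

3

Under do(M=-4), the mechanism M := 3·G - 2 is discarded; M is fixed at -4.
J = G^2 + M  [with G=-1, M=-4]  = -3
L = max(G, J) + 4  [with G=-1, J=-3]  = 3
H = L·M  [with L=3, M=-4]  = -12
Without intervention: M = 3·G - 2  [with G=-1]  = -5; J = G^2 + M  [with G=-1, M=-5]  = -4; L = max(G, J) + 4  [with G=-1, J=-4]  = 3; H = L·M  [with L=3, M=-5]  = -15.
Change = -12 − (-15) = 3.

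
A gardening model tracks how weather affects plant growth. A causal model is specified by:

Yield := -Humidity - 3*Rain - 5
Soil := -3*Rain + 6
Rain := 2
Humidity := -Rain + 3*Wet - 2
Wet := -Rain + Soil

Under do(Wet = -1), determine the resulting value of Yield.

do(Wet=-1) replaces the equation Wet := -Rain + Soil with the constant Wet = -1.
Humidity = -Rain + 3*Wet - 2  [with Rain=2, Wet=-1]  = -7
Yield = -Humidity - 3*Rain - 5  [with Humidity=-7, Rain=2]  = -4

-4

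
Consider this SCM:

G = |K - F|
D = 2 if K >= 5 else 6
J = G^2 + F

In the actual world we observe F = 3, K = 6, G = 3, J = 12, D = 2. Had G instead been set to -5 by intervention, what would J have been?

The intervention breaks the incoming arrows to G: G = |K - F| no longer applies, and G = -5.
J = G^2 + F  [with G=-5, F=3]  = 28

28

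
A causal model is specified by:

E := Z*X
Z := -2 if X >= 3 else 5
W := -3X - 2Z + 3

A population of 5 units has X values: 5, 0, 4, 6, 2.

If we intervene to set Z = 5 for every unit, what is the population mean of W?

-17.2

do(Z=5) breaks Z's dependence on X. With Z=5 fixed, W across the units is -22, -7, -19, -25, -13, mean -17.2.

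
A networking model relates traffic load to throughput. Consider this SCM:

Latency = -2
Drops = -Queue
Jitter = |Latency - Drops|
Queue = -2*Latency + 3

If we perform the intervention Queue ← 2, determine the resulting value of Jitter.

Under do(Queue=2), the mechanism Queue = -2*Latency + 3 is discarded; Queue is fixed at 2.
Drops = -Queue  [with Queue=2]  = -2
Jitter = |Latency - Drops|  [with Latency=-2, Drops=-2]  = 0

0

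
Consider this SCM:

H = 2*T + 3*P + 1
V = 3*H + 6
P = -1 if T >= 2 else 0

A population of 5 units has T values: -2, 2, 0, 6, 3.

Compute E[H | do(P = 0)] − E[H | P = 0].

5.6

do(P=0) breaks P's dependence on T. With P=0 fixed, H across the units is -3, 5, 1, 13, 7, mean 4.6.
Conditioning on P=0 selects the 2 unit(s) with T ∈ {-2, 0}. Their H values: -3, 1. Mean = -1.
Difference = 4.6 − (-1) = 5.6.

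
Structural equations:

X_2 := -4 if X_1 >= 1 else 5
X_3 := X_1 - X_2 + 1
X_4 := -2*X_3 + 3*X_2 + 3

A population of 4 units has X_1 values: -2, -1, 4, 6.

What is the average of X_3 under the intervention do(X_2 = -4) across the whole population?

6.75

The intervention sets X_2=-4 in all 4 units regardless of X_1. Recomputing X_3 per unit gives 3, 4, 9, 11; average 6.75.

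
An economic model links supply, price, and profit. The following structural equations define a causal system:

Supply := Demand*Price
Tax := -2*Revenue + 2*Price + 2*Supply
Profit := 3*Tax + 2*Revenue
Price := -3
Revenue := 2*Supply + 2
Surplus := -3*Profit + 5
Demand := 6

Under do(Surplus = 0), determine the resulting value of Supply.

-18

Intervening sets Surplus = 0 and removes its equation (Surplus := -3*Profit + 5).
Supply is not downstream of the intervention, so its value is determined by the original equations.
Supply = Demand*Price  [with Demand=6, Price=-3]  = -18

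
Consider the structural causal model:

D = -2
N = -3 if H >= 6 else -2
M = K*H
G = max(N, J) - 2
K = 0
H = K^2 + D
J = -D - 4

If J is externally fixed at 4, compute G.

Under do(J=4), the mechanism J = -D - 4 is discarded; J is fixed at 4.
H = K^2 + D  [with K=0, D=-2]  = -2
N = -3 if H >= 6 else -2  [with H=-2]  = -2
G = max(N, J) - 2  [with N=-2, J=4]  = 2

2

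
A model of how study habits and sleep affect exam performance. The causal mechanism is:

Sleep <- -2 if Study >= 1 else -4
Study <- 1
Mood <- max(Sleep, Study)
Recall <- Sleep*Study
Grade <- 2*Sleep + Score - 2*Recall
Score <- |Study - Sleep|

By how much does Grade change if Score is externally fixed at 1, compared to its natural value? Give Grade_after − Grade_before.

The intervention breaks the incoming arrows to Score: Score <- |Study - Sleep| no longer applies, and Score = 1.
Sleep = -2 if Study >= 1 else -4  [with Study=1]  = -2
Recall = Sleep*Study  [with Sleep=-2, Study=1]  = -2
Grade = 2*Sleep + Score - 2*Recall  [with Sleep=-2, Score=1, Recall=-2]  = 1
Without intervention: Sleep = -2 if Study >= 1 else -4  [with Study=1]  = -2; Score = |Study - Sleep|  [with Study=1, Sleep=-2]  = 3; Recall = Sleep*Study  [with Sleep=-2, Study=1]  = -2; Grade = 2*Sleep + Score - 2*Recall  [with Sleep=-2, Score=3, Recall=-2]  = 3.
Change = 1 − 3 = -2.

-2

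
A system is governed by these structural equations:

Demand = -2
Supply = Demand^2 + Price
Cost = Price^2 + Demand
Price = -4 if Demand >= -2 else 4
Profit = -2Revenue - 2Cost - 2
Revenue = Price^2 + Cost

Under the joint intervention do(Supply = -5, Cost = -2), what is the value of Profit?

-26

Setting Supply = -5, Cost = -2 by intervention discards those variables' equations.
Price = -4 if Demand >= -2 else 4  [with Demand=-2]  = -4
Revenue = Price^2 + Cost  [with Price=-4, Cost=-2]  = 14
Profit = -2Revenue - 2Cost - 2  [with Revenue=14, Cost=-2]  = -26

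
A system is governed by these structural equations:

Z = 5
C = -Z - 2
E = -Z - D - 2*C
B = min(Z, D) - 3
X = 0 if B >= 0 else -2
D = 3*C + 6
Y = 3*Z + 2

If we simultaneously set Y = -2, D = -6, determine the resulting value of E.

15

Under do(Y = -2, D = -6), each intervened variable's structural equation is replaced by its fixed value.
C = -Z - 2  [with Z=5]  = -7
E = -Z - D - 2*C  [with Z=5, D=-6, C=-7]  = 15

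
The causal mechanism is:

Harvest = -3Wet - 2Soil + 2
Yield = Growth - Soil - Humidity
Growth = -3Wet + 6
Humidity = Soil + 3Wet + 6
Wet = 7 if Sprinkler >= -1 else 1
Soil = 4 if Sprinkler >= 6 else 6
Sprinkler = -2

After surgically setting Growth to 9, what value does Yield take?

Under do(Growth=9), the mechanism Growth = -3Wet + 6 is discarded; Growth is fixed at 9.
Soil = 4 if Sprinkler >= 6 else 6  [with Sprinkler=-2]  = 6
Wet = 7 if Sprinkler >= -1 else 1  [with Sprinkler=-2]  = 1
Humidity = Soil + 3Wet + 6  [with Soil=6, Wet=1]  = 15
Yield = Growth - Soil - Humidity  [with Growth=9, Soil=6, Humidity=15]  = -12

-12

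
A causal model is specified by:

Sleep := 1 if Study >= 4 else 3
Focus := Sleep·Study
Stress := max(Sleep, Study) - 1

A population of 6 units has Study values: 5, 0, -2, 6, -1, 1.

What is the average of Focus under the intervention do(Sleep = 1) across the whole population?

Under do(Sleep=1), Sleep's equation is replaced by Sleep=1 for every unit. Per-unit Focus: 5, 0, -2, 6, -1, 1. Mean = 1.5.

1.5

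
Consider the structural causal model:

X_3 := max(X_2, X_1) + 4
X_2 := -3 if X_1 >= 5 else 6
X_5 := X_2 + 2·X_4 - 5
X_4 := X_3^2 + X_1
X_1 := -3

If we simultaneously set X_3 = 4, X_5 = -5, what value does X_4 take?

The joint intervention fixes X_3 = 4, X_5 = -5, removing each variable's own equation.
X_4 = X_3^2 + X_1  [with X_3=4, X_1=-3]  = 13

13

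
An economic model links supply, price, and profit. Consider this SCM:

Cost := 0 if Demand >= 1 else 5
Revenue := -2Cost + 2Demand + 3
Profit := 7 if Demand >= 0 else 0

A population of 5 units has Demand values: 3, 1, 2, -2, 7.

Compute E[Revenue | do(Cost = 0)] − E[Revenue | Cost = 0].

Under do(Cost=0), Cost's equation is replaced by Cost=0 for every unit. Per-unit Revenue: 9, 5, 7, -1, 17. Mean = 7.4.
Observing Cost=0 restricts to units where Cost's equation naturally yields 0: Demand ∈ {3, 1, 2, 7}. In that subpopulation Revenue = 9, 5, 7, 17, mean 9.5.
Difference = 7.4 − 9.5 = -2.1.

-2.1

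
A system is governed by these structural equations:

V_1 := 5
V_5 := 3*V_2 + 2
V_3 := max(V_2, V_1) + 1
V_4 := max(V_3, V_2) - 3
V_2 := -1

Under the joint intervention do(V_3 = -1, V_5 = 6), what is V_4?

-4

The joint intervention fixes V_3 = -1, V_5 = 6, removing each variable's own equation.
V_4 = max(V_3, V_2) - 3  [with V_3=-1, V_2=-1]  = -4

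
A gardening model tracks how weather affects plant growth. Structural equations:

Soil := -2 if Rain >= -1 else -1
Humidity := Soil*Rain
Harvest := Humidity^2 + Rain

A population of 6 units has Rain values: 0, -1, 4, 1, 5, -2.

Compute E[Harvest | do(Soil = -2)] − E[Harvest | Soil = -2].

-3.7

Under do(Soil=-2), Soil's equation is replaced by Soil=-2 for every unit. Per-unit Harvest: 0, 3, 68, 5, 105, 14. Mean = 32.5.
Conditioning on Soil=-2 selects the 5 unit(s) with Rain ∈ {0, -1, 4, 1, 5}. Their Harvest values: 0, 3, 68, 5, 105. Mean = 36.2.
Difference = 32.5 − 36.2 = -3.7.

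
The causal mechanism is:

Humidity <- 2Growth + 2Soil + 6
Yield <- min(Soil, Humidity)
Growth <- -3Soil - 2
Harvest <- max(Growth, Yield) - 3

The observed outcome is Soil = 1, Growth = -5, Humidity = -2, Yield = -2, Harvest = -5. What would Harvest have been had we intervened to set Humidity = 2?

do(Humidity=2) replaces the equation Humidity <- 2Growth + 2Soil + 6 with the constant Humidity = 2.
Growth = -3Soil - 2  [with Soil=1]  = -5
Yield = min(Soil, Humidity)  [with Soil=1, Humidity=2]  = 1
Harvest = max(Growth, Yield) - 3  [with Growth=-5, Yield=1]  = -2

-2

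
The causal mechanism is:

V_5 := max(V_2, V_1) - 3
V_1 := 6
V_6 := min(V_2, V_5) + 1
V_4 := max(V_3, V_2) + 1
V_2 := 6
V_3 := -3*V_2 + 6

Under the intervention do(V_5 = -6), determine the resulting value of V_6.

-5

The intervention breaks the incoming arrows to V_5: V_5 := max(V_2, V_1) - 3 no longer applies, and V_5 = -6.
V_6 = min(V_2, V_5) + 1  [with V_2=6, V_5=-6]  = -5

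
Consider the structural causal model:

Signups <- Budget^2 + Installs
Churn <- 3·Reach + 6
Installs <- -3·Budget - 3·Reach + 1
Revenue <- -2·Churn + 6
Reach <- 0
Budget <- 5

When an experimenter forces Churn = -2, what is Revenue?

10

The intervention breaks the incoming arrows to Churn: Churn <- 3·Reach + 6 no longer applies, and Churn = -2.
Revenue = -2·Churn + 6  [with Churn=-2]  = 10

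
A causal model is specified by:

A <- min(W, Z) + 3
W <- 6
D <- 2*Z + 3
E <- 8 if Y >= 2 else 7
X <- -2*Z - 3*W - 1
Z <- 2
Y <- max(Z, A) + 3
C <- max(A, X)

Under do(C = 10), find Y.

8

do(C=10) replaces the equation C <- max(A, X) with the constant C = 10.
Since Y is not a descendant of the intervened variable, it is unaffected.
A = min(W, Z) + 3  [with W=6, Z=2]  = 5
Y = max(Z, A) + 3  [with Z=2, A=5]  = 8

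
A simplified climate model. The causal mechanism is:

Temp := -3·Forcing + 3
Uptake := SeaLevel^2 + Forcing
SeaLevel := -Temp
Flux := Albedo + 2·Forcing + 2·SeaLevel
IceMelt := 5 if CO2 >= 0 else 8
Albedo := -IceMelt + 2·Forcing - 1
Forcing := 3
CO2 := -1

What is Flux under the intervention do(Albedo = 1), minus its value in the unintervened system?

Under do(Albedo=1), the mechanism Albedo := -IceMelt + 2·Forcing - 1 is discarded; Albedo is fixed at 1.
Temp = -3·Forcing + 3  [with Forcing=3]  = -6
SeaLevel = -Temp  [with Temp=-6]  = 6
Flux = Albedo + 2·Forcing + 2·SeaLevel  [with Albedo=1, Forcing=3, SeaLevel=6]  = 19
Without intervention: Temp = -3·Forcing + 3  [with Forcing=3]  = -6; IceMelt = 5 if CO2 >= 0 else 8  [with CO2=-1]  = 8; Albedo = -IceMelt + 2·Forcing - 1  [with IceMelt=8, Forcing=3]  = -3; SeaLevel = -Temp  [with Temp=-6]  = 6; Flux = Albedo + 2·Forcing + 2·SeaLevel  [with Albedo=-3, Forcing=3, SeaLevel=6]  = 15.
Change = 19 − 15 = 4.

4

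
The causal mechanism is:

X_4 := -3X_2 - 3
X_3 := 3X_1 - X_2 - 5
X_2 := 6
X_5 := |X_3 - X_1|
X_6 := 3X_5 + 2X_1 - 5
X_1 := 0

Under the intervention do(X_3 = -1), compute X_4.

The intervention breaks the incoming arrows to X_3: X_3 := 3X_1 - X_2 - 5 no longer applies, and X_3 = -1.
X_4 is not downstream of the intervention, so its value is determined by the original equations.
X_4 = -3X_2 - 3  [with X_2=6]  = -21

-21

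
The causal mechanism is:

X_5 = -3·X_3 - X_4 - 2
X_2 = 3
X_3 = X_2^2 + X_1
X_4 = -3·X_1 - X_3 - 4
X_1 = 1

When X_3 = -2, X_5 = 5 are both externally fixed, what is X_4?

-5

The joint intervention fixes X_3 = -2, X_5 = 5, removing each variable's own equation.
X_4 = -3·X_1 - X_3 - 4  [with X_1=1, X_3=-2]  = -5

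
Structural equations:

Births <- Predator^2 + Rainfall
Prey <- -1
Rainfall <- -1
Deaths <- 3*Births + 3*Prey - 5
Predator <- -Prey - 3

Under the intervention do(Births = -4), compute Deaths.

Intervening sets Births = -4 and removes its equation (Births <- Predator^2 + Rainfall).
Deaths = 3*Births + 3*Prey - 5  [with Births=-4, Prey=-1]  = -20

-20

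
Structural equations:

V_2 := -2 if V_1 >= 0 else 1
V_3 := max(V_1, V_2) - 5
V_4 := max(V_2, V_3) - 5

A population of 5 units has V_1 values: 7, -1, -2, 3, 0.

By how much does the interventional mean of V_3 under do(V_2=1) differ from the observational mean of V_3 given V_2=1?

1.6

Every unit gets V_2=1 under the intervention. V_3 values become 2, -4, -4, -2, -4; E[V_3|do(V_2=1)] = -2.4.
Observing V_2=1 restricts to units where V_2's equation naturally yields 1: V_1 ∈ {-1, -2}. In that subpopulation V_3 = -4, -4, mean -4.
Difference = -2.4 − (-4) = 1.6.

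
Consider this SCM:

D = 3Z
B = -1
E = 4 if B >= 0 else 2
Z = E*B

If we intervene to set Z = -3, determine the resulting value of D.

The intervention breaks the incoming arrows to Z: Z = E*B no longer applies, and Z = -3.
D = 3Z  [with Z=-3]  = -9

-9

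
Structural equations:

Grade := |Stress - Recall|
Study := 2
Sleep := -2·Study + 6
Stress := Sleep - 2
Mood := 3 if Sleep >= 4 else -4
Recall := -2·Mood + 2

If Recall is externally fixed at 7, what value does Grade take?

7

The intervention breaks the incoming arrows to Recall: Recall := -2·Mood + 2 no longer applies, and Recall = 7.
Sleep = -2·Study + 6  [with Study=2]  = 2
Stress = Sleep - 2  [with Sleep=2]  = 0
Grade = |Stress - Recall|  [with Stress=0, Recall=7]  = 7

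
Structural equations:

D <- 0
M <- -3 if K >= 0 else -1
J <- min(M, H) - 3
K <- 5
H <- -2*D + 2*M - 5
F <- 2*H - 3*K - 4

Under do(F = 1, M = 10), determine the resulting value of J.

Under do(F = 1, M = 10), each intervened variable's structural equation is replaced by its fixed value.
H = -2*D + 2*M - 5  [with D=0, M=10]  = 15
J = min(M, H) - 3  [with M=10, H=15]  = 7

7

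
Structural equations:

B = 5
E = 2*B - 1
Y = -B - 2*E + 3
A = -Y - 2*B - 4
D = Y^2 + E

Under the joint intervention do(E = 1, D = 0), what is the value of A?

-10

The joint intervention fixes E = 1, D = 0, removing each variable's own equation.
Y = -B - 2*E + 3  [with B=5, E=1]  = -4
A = -Y - 2*B - 4  [with Y=-4, B=5]  = -10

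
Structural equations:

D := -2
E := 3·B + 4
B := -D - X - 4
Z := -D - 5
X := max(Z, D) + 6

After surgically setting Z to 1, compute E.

-23

do(Z=1) replaces the equation Z := -D - 5 with the constant Z = 1.
X = max(Z, D) + 6  [with Z=1, D=-2]  = 7
B = -D - X - 4  [with D=-2, X=7]  = -9
E = 3·B + 4  [with B=-9]  = -23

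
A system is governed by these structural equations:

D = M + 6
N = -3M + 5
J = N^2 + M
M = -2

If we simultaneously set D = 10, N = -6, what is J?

Setting D = 10, N = -6 by intervention discards those variables' equations.
J = N^2 + M  [with N=-6, M=-2]  = 34

34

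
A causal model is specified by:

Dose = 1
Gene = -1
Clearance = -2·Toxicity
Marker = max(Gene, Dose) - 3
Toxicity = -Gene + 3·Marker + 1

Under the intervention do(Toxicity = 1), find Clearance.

-2

Intervening sets Toxicity = 1 and removes its equation (Toxicity = -Gene + 3·Marker + 1).
Clearance = -2·Toxicity  [with Toxicity=1]  = -2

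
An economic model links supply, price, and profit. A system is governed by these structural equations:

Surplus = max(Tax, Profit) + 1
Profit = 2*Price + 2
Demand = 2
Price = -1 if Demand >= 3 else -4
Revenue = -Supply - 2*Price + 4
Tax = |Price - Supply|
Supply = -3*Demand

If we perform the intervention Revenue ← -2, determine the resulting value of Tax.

2

Intervening sets Revenue = -2 and removes its equation (Revenue = -Supply - 2*Price + 4).
No directed path runs from Revenue to Tax, so Tax keeps its natural value.
Price = -1 if Demand >= 3 else -4  [with Demand=2]  = -4
Supply = -3*Demand  [with Demand=2]  = -6
Tax = |Price - Supply|  [with Price=-4, Supply=-6]  = 2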